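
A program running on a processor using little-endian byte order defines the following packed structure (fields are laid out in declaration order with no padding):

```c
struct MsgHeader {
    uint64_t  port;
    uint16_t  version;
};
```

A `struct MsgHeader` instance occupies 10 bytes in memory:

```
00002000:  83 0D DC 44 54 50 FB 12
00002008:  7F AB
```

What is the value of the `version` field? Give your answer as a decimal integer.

43903

`version` follows `port` (8 bytes), so it starts at byte offset 8 and occupies 2 bytes.
Bytes at offsets 8..9: 7F AB.
In little-endian order the low byte comes first in memory.
Reassemble most-significant byte first: AB 7F → 0xAB7F.
0xAB7F = 43903.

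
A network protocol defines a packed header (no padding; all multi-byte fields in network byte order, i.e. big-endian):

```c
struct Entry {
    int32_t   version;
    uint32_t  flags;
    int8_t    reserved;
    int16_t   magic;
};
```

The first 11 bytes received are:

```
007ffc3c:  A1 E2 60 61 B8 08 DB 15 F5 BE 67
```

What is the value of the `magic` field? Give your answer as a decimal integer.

-16793

`magic` follows `version` (4 B), `flags` (4 B), `reserved` (1 B), so it starts at offset 4 + 4 + 1 = 9 and occupies 2 bytes.
Bytes at offsets 9..10: BE 67.
Big-endian: lowest address holds the most-significant byte.
The bytes are already most-significant first: 0xBE67.
Top bit is set, so as a signed 16-bit value this is 0xBE67 − 2^16 = -16793.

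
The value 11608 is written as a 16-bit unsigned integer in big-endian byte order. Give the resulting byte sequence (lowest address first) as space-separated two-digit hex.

11608 in hexadecimal, padded to 16 bits, is 0x2D58.
Split into bytes (most-significant first): 2D 58.
Big-endian stores the most-significant byte at the lowest address.
So the memory order matches the most-significant-first order: 2D 58.

2D 58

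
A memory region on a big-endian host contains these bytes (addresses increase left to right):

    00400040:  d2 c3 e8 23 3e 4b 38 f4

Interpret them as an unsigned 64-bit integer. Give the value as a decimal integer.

In big-endian order the high byte comes first in memory.
The bytes are already most-significant first: 0xD2C3E8233E4B38F4.
0xD2C3E8233E4B38F4 = 15187237606490061044.

15187237606490061044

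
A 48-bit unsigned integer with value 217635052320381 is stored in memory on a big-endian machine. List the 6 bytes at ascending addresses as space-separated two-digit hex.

C5 F0 1B FB F6 7D

217635052320381 in hexadecimal, padded to 48 bits, is 0xC5F01BFBF67D.
Split into bytes (most-significant first): C5 F0 1B FB F6 7D.
Big-endian: lowest address holds the most-significant byte.
So the memory order matches the most-significant-first order: C5 F0 1B FB F6 7D.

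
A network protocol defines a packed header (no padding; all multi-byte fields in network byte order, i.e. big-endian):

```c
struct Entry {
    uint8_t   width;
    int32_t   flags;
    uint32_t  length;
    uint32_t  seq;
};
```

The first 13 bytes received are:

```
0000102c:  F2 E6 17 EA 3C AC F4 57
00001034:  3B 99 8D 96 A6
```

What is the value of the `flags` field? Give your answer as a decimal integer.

`flags` follows `width` (1 byte), so it starts at byte offset 1 and occupies 4 bytes.
Bytes at offsets 1..4: E6 17 EA 3C.
Big-endian stores the most-significant byte at the lowest address.
The bytes are already most-significant first: 0xE617EA3C.
Top bit is set, so as a signed 32-bit value this is 0xE617EA3C − 2^32 = -434640324.

-434640324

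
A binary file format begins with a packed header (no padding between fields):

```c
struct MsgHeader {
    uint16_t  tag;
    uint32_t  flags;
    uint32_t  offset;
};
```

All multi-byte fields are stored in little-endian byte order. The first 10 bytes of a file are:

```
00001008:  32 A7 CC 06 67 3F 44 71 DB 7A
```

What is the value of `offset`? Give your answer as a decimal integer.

`offset` follows `tag` (2 B), `flags` (4 B), so it starts at offset 2 + 4 = 6 and occupies 4 bytes.
Bytes at offsets 6..9: 44 71 DB 7A.
Little-endian stores the least-significant byte at the lowest address.
Reassemble most-significant byte first: 7A DB 71 44 → 0x7ADB7144.
0x7ADB7144 = 2061201732.

2061201732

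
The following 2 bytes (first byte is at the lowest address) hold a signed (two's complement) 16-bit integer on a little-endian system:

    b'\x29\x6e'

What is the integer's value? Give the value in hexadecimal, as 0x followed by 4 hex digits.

In little-endian order the low byte comes first in memory.
Reassemble most-significant byte first: 6E 29 → 0x6E29.

0x6E29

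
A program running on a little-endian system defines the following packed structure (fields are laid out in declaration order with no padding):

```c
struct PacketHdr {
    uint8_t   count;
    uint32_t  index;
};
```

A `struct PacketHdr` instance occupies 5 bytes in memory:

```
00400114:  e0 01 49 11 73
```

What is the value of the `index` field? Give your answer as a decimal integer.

1930512641

`index` follows `count` (1 byte), so it starts at byte offset 1 and occupies 4 bytes.
Bytes at offsets 1..4: 01 49 11 73.
Little-endian stores the least-significant byte at the lowest address.
Reassemble most-significant byte first: 73 11 49 01 → 0x73114901.
0x73114901 = 1930512641.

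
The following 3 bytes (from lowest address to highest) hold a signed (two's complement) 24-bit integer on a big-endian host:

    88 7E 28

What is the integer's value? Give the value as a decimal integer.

-7832024

Big-endian stores the most-significant byte at the lowest address.
The bytes are already most-significant first: 0x887E28.
Top bit is set, so as a signed 24-bit value this is 0x887E28 − 2^24 = -7832024.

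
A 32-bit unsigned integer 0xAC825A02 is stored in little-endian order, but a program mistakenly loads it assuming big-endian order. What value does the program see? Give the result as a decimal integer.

39486124

Stored little-endian, the bytes at ascending addresses are 02 5A 82 AC.
Read back as big-endian, the last byte is least significant, giving 0x025A82AC.
0x025A82AC = 39486124.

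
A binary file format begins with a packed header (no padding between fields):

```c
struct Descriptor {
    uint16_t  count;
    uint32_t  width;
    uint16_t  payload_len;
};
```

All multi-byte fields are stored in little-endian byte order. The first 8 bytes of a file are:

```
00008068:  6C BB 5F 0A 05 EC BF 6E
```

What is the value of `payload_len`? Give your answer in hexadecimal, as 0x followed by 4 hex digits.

`payload_len` follows `count` (2 B), `width` (4 B), so it starts at offset 2 + 4 = 6 and occupies 2 bytes.
Bytes at offsets 6..7: BF 6E.
Little-endian: lowest address holds the least-significant byte.
Reassemble most-significant byte first: 6E BF → 0x6EBF.

0x6EBF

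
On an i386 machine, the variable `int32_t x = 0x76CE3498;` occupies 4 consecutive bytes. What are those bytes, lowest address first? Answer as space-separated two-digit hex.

98 34 CE 76

Split into bytes (most-significant first): 76 CE 34 98.
Little-endian: lowest address holds the least-significant byte.
So at ascending addresses the bytes are 98 34 CE 76.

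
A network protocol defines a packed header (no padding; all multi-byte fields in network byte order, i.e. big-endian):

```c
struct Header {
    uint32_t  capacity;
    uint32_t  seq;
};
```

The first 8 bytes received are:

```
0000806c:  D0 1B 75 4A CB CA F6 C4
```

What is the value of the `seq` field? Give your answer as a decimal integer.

`seq` follows `capacity` (4 bytes), so it starts at byte offset 4 and occupies 4 bytes.
Bytes at offsets 4..7: CB CA F6 C4.
Big-endian stores the most-significant byte at the lowest address.
The bytes are already most-significant first: 0xCBCAF6C4.
0xCBCAF6C4 = 3419076292.

3419076292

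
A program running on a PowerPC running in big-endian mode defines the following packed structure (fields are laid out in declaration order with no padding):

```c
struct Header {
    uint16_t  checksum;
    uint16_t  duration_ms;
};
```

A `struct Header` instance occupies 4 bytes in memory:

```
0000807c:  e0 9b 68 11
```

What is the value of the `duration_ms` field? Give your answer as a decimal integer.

26641

`duration_ms` follows `checksum` (2 bytes), so it starts at byte offset 2 and occupies 2 bytes.
Bytes at offsets 2..3: 68 11.
Big-endian: lowest address holds the most-significant byte.
The bytes are already most-significant first: 0x6811.
0x6811 = 26641.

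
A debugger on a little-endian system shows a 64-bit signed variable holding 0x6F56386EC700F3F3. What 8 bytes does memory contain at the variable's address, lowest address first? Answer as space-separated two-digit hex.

F3 F3 00 C7 6E 38 56 6F

Split into bytes (most-significant first): 6F 56 38 6E C7 00 F3 F3.
Little-endian: lowest address holds the least-significant byte.
So at ascending addresses the bytes are F3 F3 00 C7 6E 38 56 6F.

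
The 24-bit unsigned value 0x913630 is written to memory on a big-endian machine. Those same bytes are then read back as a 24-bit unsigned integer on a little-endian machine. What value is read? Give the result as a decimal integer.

Stored big-endian, the bytes at ascending addresses are 91 36 30.
Read back as little-endian, the first byte is least significant, giving 0x303691.
0x303691 = 3159697.

3159697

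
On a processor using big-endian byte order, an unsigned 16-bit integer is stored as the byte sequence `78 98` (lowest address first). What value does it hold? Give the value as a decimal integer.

Big-endian stores the most-significant byte at the lowest address.
The bytes are already most-significant first: 0x7898.
0x7898 = 30872.

30872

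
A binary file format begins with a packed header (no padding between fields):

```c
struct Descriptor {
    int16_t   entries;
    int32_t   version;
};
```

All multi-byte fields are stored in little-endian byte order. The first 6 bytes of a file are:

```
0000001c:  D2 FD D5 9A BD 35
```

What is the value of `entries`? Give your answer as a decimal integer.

`entries` is the first field, at byte offset 0, occupying 2 bytes.
Bytes at offsets 0..1: D2 FD.
In little-endian order the low byte comes first in memory.
Reassemble most-significant byte first: FD D2 → 0xFDD2.
Top bit is set, so as a signed 16-bit value this is 0xFDD2 − 2^16 = -558.

-558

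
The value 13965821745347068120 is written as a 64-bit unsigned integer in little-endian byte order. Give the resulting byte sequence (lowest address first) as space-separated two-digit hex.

D8 80 D6 1F E2 90 D0 C1

13965821745347068120 in hexadecimal, padded to 64 bits, is 0xC1D090E21FD680D8.
Split into bytes (most-significant first): C1 D0 90 E2 1F D6 80 D8.
Little-endian: lowest address holds the least-significant byte.
So at ascending addresses the bytes are D8 80 D6 1F E2 90 D0 C1.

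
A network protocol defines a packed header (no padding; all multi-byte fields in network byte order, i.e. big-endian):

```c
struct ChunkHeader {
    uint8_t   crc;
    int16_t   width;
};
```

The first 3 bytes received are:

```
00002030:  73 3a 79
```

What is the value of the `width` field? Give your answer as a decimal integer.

14969

`width` follows `crc` (1 byte), so it starts at byte offset 1 and occupies 2 bytes.
Bytes at offsets 1..2: 3A 79.
In big-endian order the high byte comes first in memory.
The bytes are already most-significant first: 0x3A79.
0x3A79 = 14969.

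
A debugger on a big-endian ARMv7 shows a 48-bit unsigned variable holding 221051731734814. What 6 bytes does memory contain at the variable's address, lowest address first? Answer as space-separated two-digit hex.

221051731734814 in hexadecimal, padded to 48 bits, is 0xC90B9DF2711E.
Split into bytes (most-significant first): C9 0B 9D F2 71 1E.
In big-endian order the high byte comes first in memory.
So the memory order matches the most-significant-first order: C9 0B 9D F2 71 1E.

C9 0B 9D F2 71 1E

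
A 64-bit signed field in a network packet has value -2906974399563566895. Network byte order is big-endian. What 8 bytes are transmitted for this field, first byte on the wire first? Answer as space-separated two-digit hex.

Two's complement of -2906974399563566895 in 64 bits: 2906974399563566895 = 0x2857A5D089240F2F; invert → 0xD7A85A2F76DBF0D0; add 1 → 0xD7A85A2F76DBF0D1.
Split into bytes (most-significant first): D7 A8 5A 2F 76 DB F0 D1.
Big-endian: lowest address holds the most-significant byte.
So the memory order matches the most-significant-first order: D7 A8 5A 2F 76 DB F0 D1.

D7 A8 5A 2F 76 DB F0 D1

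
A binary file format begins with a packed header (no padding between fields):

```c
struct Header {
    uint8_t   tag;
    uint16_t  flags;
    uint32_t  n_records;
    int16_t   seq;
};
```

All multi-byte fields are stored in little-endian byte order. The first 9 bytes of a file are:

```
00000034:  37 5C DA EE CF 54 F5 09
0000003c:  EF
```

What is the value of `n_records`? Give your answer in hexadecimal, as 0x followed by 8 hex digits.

`n_records` follows `tag` (1 B), `flags` (2 B), so it starts at offset 1 + 2 = 3 and occupies 4 bytes.
Bytes at offsets 3..6: EE CF 54 F5.
In little-endian order the low byte comes first in memory.
Reassemble most-significant byte first: F5 54 CF EE → 0xF554CFEE.

0xF554CFEE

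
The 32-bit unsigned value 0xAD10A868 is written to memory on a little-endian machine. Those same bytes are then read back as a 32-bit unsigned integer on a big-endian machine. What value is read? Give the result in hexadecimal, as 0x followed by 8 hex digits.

0x68A810AD

Stored little-endian, the bytes at ascending addresses are 68 A8 10 AD.
Read back as big-endian, the last byte is least significant, giving 0x68A810AD.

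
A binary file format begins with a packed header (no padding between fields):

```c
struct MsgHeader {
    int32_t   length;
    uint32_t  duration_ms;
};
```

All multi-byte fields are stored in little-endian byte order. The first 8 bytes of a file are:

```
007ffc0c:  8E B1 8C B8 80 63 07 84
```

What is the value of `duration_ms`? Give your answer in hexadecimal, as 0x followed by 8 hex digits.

0x84076380

`duration_ms` follows `length` (4 bytes), so it starts at byte offset 4 and occupies 4 bytes.
Bytes at offsets 4..7: 80 63 07 84.
Little-endian stores the least-significant byte at the lowest address.
Reassemble most-significant byte first: 84 07 63 80 → 0x84076380.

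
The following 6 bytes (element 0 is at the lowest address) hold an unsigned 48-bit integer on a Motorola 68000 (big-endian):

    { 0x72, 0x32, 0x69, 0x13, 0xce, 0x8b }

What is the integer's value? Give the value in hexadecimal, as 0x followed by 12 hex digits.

0x72326913CE8B

Big-endian stores the most-significant byte at the lowest address.
The bytes are already most-significant first: 0x72326913CE8B.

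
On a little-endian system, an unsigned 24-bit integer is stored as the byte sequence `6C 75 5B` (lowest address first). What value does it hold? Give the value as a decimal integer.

5993836

Little-endian: lowest address holds the least-significant byte.
Reassemble most-significant byte first: 5B 75 6C → 0x5B756C.
0x5B756C = 5993836.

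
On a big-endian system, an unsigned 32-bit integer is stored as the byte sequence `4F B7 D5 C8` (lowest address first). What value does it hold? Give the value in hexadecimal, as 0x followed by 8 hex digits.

In big-endian order the high byte comes first in memory.
The bytes are already most-significant first: 0x4FB7D5C8.

0x4FB7D5C8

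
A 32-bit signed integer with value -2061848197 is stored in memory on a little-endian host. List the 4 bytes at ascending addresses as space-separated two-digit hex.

Two's complement of -2061848197 in 32 bits: 2061848197 = 0x7AE54E85; invert → 0x851AB17A; add 1 → 0x851AB17B.
Split into bytes (most-significant first): 85 1A B1 7B.
Little-endian stores the least-significant byte at the lowest address.
So at ascending addresses the bytes are 7B B1 1A 85.

7B B1 1A 85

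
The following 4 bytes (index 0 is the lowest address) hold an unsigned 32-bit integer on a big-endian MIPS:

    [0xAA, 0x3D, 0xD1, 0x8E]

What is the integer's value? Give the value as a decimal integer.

Big-endian: lowest address holds the most-significant byte.
The bytes are already most-significant first: 0xAA3DD18E.
0xAA3DD18E = 2856178062.

2856178062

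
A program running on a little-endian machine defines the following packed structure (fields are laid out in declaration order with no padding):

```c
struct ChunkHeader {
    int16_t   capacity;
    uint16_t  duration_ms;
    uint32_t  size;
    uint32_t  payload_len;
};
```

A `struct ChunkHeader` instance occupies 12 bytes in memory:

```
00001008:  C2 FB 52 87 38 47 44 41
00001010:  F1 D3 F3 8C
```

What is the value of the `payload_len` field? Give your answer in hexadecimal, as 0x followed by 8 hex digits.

`payload_len` follows `capacity` (2 B), `duration_ms` (2 B), `size` (4 B), so it starts at offset 2 + 2 + 4 = 8 and occupies 4 bytes.
Bytes at offsets 8..11: F1 D3 F3 8C.
Little-endian stores the least-significant byte at the lowest address.
Reassemble most-significant byte first: 8C F3 D3 F1 → 0x8CF3D3F1.

0x8CF3D3F1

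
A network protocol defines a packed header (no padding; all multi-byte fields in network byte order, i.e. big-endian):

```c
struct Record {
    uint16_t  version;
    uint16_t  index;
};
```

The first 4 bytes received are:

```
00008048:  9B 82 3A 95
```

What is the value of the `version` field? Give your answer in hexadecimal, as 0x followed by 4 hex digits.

`version` is the first field, at byte offset 0, occupying 2 bytes.
Bytes at offsets 0..1: 9B 82.
Big-endian stores the most-significant byte at the lowest address.
The bytes are already most-significant first: 0x9B82.

0x9B82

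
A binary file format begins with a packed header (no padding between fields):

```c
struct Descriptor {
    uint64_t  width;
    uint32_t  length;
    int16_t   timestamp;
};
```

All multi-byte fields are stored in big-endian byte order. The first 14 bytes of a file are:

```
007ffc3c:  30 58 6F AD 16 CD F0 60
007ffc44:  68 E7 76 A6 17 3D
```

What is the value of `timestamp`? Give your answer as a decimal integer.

5949

`timestamp` follows `width` (8 B), `length` (4 B), so it starts at offset 8 + 4 = 12 and occupies 2 bytes.
Bytes at offsets 12..13: 17 3D.
Big-endian stores the most-significant byte at the lowest address.
The bytes are already most-significant first: 0x173D.
0x173D = 5949.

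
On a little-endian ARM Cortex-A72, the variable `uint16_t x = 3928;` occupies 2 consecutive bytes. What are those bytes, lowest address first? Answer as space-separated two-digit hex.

3928 in hexadecimal, padded to 16 bits, is 0x0F58.
Split into bytes (most-significant first): 0F 58.
Little-endian stores the least-significant byte at the lowest address.
So at ascending addresses the bytes are 58 0F.

58 0F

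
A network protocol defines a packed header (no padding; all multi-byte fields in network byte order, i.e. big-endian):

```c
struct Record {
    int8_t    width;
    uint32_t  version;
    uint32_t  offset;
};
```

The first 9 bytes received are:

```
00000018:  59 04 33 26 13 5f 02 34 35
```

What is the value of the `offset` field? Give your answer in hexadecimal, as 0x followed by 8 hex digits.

`offset` follows `width` (1 B), `version` (4 B), so it starts at offset 1 + 4 = 5 and occupies 4 bytes.
Bytes at offsets 5..8: 5F 02 34 35.
Big-endian: lowest address holds the most-significant byte.
The bytes are already most-significant first: 0x5F023435.

0x5F023435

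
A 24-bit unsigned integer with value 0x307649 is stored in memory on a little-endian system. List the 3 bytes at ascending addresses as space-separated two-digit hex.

Split into bytes (most-significant first): 30 76 49.
Little-endian stores the least-significant byte at the lowest address.
So at ascending addresses the bytes are 49 76 30.

49 76 30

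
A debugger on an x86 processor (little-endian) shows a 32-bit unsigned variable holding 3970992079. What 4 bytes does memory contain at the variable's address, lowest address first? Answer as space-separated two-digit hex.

CF 87 B0 EC

3970992079 in hexadecimal, padded to 32 bits, is 0xECB087CF.
Split into bytes (most-significant first): EC B0 87 CF.
In little-endian order the low byte comes first in memory.
So at ascending addresses the bytes are CF 87 B0 EC.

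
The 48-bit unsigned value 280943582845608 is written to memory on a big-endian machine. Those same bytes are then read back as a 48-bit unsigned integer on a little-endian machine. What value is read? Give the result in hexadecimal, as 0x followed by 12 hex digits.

0xA81A754684FF

280943582845608 in 48-bit hexadecimal is 0xFF8446751AA8.
Stored big-endian, the bytes at ascending addresses are FF 84 46 75 1A A8.
Read back as little-endian, the first byte is least significant, giving 0xA81A754684FF.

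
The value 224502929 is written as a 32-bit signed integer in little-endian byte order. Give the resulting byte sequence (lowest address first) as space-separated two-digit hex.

224502929 in hexadecimal, padded to 32 bits, is 0x0D61A491.
Split into bytes (most-significant first): 0D 61 A4 91.
Little-endian stores the least-significant byte at the lowest address.
So at ascending addresses the bytes are 91 A4 61 0D.

91 A4 61 0D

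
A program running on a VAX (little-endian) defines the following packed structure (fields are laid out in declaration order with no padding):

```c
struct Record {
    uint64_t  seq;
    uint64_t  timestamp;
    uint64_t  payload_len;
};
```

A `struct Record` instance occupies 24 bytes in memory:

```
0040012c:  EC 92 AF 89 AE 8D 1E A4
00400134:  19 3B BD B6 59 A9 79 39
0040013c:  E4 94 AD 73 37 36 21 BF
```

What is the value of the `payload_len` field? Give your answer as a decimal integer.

`payload_len` follows `seq` (8 B), `timestamp` (8 B), so it starts at offset 8 + 8 = 16 and occupies 8 bytes.
Bytes at offsets 16..23: E4 94 AD 73 37 36 21 BF.
Little-endian stores the least-significant byte at the lowest address.
Reassemble most-significant byte first: BF 21 36 37 73 AD 94 E4 → 0xBF21363773AD94E4.
0xBF21363773AD94E4 = 13772348747267544292.

13772348747267544292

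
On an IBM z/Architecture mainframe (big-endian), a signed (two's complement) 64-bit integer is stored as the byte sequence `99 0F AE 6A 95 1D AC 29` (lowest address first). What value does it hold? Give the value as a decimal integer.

Big-endian stores the most-significant byte at the lowest address.
The bytes are already most-significant first: 0x990FAE6A951DAC29.
Top bit is set, so as a signed 64-bit value this is 0x990FAE6A951DAC29 − 2^64 = -7417518288464401367.

-7417518288464401367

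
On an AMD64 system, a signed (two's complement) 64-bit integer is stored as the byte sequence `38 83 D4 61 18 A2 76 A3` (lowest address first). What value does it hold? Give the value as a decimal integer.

-6667963972671208648

Little-endian: lowest address holds the least-significant byte.
Reassemble most-significant byte first: A3 76 A2 18 61 D4 83 38 → 0xA376A21861D48338.
Top bit is set, so as a signed 64-bit value this is 0xA376A21861D48338 − 2^64 = -6667963972671208648.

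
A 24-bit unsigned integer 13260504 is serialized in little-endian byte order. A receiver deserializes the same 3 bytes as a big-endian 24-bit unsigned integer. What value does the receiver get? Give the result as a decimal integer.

13260504 in 24-bit hexadecimal is 0xCA56D8.
Stored little-endian, the bytes at ascending addresses are D8 56 CA.
Read back as big-endian, the last byte is least significant, giving 0xD856CA.
0xD856CA = 14177994.

14177994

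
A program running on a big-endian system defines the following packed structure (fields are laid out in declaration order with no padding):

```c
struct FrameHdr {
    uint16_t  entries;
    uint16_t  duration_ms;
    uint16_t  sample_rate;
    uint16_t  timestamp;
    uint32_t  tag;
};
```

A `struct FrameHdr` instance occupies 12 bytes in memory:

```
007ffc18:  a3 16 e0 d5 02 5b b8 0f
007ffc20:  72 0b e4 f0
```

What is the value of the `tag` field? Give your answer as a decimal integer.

`tag` follows `entries` (2 B), `duration_ms` (2 B), `sample_rate` (2 B), `timestamp` (2 B), so it starts at offset 2 + 2 + 2 + 2 = 8 and occupies 4 bytes.
Bytes at offsets 8..11: 72 0B E4 F0.
In big-endian order the high byte comes first in memory.
The bytes are already most-significant first: 0x720BE4F0.
0x720BE4F0 = 1913382128.

1913382128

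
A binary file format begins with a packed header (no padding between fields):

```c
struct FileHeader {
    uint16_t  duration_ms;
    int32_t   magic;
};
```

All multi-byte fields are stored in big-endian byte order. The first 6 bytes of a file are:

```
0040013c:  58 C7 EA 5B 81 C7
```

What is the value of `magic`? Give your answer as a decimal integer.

`magic` follows `duration_ms` (2 bytes), so it starts at byte offset 2 and occupies 4 bytes.
Bytes at offsets 2..5: EA 5B 81 C7.
In big-endian order the high byte comes first in memory.
The bytes are already most-significant first: 0xEA5B81C7.
Top bit is set, so as a signed 32-bit value this is 0xEA5B81C7 − 2^32 = -363101753.

-363101753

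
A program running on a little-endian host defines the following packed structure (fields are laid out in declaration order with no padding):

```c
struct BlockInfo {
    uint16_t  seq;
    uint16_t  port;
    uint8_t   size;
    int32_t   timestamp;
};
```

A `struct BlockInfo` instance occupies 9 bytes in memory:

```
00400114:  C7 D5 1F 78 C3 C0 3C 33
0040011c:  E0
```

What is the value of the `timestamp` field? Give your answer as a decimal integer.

-533513024

`timestamp` follows `seq` (2 B), `port` (2 B), `size` (1 B), so it starts at offset 2 + 2 + 1 = 5 and occupies 4 bytes.
Bytes at offsets 5..8: C0 3C 33 E0.
Little-endian stores the least-significant byte at the lowest address.
Reassemble most-significant byte first: E0 33 3C C0 → 0xE0333CC0.
Top bit is set, so as a signed 32-bit value this is 0xE0333CC0 − 2^32 = -533513024.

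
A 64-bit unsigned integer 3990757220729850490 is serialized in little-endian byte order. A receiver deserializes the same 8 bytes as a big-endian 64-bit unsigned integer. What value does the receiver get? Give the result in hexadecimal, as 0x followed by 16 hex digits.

0x7A8A6D5E8C046237

3990757220729850490 in 64-bit hexadecimal is 0x3762048C5E6D8A7A.
Stored little-endian, the bytes at ascending addresses are 7A 8A 6D 5E 8C 04 62 37.
Read back as big-endian, the last byte is least significant, giving 0x7A8A6D5E8C046237.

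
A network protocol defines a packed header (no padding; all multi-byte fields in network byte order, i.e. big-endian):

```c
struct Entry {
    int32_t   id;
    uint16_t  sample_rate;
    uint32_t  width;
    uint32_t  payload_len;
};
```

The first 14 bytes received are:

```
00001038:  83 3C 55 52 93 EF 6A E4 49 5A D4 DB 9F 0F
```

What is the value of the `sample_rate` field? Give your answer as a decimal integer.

`sample_rate` follows `id` (4 bytes), so it starts at byte offset 4 and occupies 2 bytes.
Bytes at offsets 4..5: 93 EF.
Big-endian: lowest address holds the most-significant byte.
The bytes are already most-significant first: 0x93EF.
0x93EF = 37871.

37871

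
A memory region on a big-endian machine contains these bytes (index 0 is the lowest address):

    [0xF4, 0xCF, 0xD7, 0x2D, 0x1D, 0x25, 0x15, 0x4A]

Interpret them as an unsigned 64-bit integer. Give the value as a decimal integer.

17640554854195991882

Big-endian: lowest address holds the most-significant byte.
The bytes are already most-significant first: 0xF4CFD72D1D25154A.
0xF4CFD72D1D25154A = 17640554854195991882.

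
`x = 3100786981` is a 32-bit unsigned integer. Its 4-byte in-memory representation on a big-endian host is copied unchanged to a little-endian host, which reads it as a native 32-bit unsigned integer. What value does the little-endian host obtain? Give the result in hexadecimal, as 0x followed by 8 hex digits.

0x2541D2B8

3100786981 in 32-bit hexadecimal is 0xB8D24125.
Stored big-endian, the bytes at ascending addresses are B8 D2 41 25.
Read back as little-endian, the first byte is least significant, giving 0x2541D2B8.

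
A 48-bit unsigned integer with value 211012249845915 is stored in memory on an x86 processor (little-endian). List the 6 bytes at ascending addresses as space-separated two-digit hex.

211012249845915 in hexadecimal, padded to 48 bits, is 0xBFEA1E32009B.
Split into bytes (most-significant first): BF EA 1E 32 00 9B.
Little-endian stores the least-significant byte at the lowest address.
So at ascending addresses the bytes are 9B 00 32 1E EA BF.

9B 00 32 1E EA BF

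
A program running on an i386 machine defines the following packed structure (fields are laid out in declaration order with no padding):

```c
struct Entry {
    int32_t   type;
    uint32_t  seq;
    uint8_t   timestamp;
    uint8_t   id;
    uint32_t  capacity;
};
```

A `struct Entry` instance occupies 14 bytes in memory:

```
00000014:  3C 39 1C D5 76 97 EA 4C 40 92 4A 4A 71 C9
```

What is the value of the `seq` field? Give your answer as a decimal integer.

1290442614

`seq` follows `type` (4 bytes), so it starts at byte offset 4 and occupies 4 bytes.
Bytes at offsets 4..7: 76 97 EA 4C.
Little-endian: lowest address holds the least-significant byte.
Reassemble most-significant byte first: 4C EA 97 76 → 0x4CEA9776.
0x4CEA9776 = 1290442614.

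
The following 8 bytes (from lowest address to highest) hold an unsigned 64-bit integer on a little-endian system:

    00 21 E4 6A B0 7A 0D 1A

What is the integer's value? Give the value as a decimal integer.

Little-endian: lowest address holds the least-significant byte.
Reassemble most-significant byte first: 1A 0D 7A B0 6A E4 21 00 → 0x1A0D7AB06AE42100.
0x1A0D7AB06AE42100 = 1877291517809533184.

1877291517809533184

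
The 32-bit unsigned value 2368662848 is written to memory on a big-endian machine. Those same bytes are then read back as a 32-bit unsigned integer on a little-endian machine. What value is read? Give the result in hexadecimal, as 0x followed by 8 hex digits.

2368662848 in 32-bit hexadecimal is 0x8D2EED40.
Stored big-endian, the bytes at ascending addresses are 8D 2E ED 40.
Read back as little-endian, the first byte is least significant, giving 0x40ED2E8D.

0x40ED2E8D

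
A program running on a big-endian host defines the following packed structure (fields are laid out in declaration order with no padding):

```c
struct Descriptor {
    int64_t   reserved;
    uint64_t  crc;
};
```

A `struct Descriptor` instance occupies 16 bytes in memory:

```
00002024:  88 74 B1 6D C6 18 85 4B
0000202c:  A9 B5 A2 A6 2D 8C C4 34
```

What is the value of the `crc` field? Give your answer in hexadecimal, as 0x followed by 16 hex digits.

0xA9B5A2A62D8CC434

`crc` follows `reserved` (8 bytes), so it starts at byte offset 8 and occupies 8 bytes.
Bytes at offsets 8..15: A9 B5 A2 A6 2D 8C C4 34.
In big-endian order the high byte comes first in memory.
The bytes are already most-significant first: 0xA9B5A2A62D8CC434.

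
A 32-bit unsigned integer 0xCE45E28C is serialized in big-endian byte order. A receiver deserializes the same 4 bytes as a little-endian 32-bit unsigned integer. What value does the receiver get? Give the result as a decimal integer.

2363639246

Stored big-endian, the bytes at ascending addresses are CE 45 E2 8C.
Read back as little-endian, the first byte is least significant, giving 0x8CE245CE.
0x8CE245CE = 2363639246.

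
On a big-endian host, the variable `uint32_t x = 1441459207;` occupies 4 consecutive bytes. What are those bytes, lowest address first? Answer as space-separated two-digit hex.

1441459207 in hexadecimal, padded to 32 bits, is 0x55EAEC07.
Split into bytes (most-significant first): 55 EA EC 07.
In big-endian order the high byte comes first in memory.
So the memory order matches the most-significant-first order: 55 EA EC 07.

55 EA EC 07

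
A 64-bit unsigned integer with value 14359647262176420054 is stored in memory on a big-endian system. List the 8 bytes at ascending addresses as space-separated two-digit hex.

C7 47 B7 1A B1 EF A0 D6

14359647262176420054 in hexadecimal, padded to 64 bits, is 0xC747B71AB1EFA0D6.
Split into bytes (most-significant first): C7 47 B7 1A B1 EF A0 D6.
Big-endian stores the most-significant byte at the lowest address.
So the memory order matches the most-significant-first order: C7 47 B7 1A B1 EF A0 D6.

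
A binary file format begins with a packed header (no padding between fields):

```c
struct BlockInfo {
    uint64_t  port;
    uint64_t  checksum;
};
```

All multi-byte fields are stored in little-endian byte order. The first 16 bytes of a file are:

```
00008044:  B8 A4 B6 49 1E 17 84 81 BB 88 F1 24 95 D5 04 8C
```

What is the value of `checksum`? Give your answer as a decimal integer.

10089423901763406011

`checksum` follows `port` (8 bytes), so it starts at byte offset 8 and occupies 8 bytes.
Bytes at offsets 8..15: BB 88 F1 24 95 D5 04 8C.
Little-endian stores the least-significant byte at the lowest address.
Reassemble most-significant byte first: 8C 04 D5 95 24 F1 88 BB → 0x8C04D59524F188BB.
0x8C04D59524F188BB = 10089423901763406011.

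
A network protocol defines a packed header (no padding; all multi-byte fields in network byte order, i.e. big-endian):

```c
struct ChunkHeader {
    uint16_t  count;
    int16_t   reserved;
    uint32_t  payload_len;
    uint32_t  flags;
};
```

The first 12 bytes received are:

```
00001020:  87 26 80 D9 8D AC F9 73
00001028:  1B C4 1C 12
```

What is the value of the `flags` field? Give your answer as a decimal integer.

465837074

`flags` follows `count` (2 B), `reserved` (2 B), `payload_len` (4 B), so it starts at offset 2 + 2 + 4 = 8 and occupies 4 bytes.
Bytes at offsets 8..11: 1B C4 1C 12.
Big-endian: lowest address holds the most-significant byte.
The bytes are already most-significant first: 0x1BC41C12.
0x1BC41C12 = 465837074.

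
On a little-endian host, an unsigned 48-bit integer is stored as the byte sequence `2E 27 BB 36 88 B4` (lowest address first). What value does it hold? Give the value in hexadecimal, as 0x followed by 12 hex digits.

0xB48836BB272E

In little-endian order the low byte comes first in memory.
Reassemble most-significant byte first: B4 88 36 BB 27 2E → 0xB48836BB272E.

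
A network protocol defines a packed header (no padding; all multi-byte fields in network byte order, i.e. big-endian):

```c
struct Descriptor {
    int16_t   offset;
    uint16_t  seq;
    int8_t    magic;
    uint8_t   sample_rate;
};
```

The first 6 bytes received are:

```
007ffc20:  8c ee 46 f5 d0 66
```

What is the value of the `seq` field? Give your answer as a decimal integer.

18165

`seq` follows `offset` (2 bytes), so it starts at byte offset 2 and occupies 2 bytes.
Bytes at offsets 2..3: 46 F5.
Big-endian: lowest address holds the most-significant byte.
The bytes are already most-significant first: 0x46F5.
0x46F5 = 18165.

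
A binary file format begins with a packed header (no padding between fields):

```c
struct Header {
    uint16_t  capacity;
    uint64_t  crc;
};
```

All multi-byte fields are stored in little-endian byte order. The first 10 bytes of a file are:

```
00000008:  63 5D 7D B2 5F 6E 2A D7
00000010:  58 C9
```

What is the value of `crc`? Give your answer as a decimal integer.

`crc` follows `capacity` (2 bytes), so it starts at byte offset 2 and occupies 8 bytes.
Bytes at offsets 2..9: 7D B2 5F 6E 2A D7 58 C9.
Little-endian stores the least-significant byte at the lowest address.
Reassemble most-significant byte first: C9 58 D7 2A 6E 5F B2 7D → 0xC958D72A6E5FB27D.
0xC958D72A6E5FB27D = 14508582776814416509.

14508582776814416509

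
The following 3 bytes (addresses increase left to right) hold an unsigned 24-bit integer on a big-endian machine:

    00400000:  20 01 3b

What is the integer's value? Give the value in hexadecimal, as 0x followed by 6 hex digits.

0x20013B

In big-endian order the high byte comes first in memory.
The bytes are already most-significant first: 0x20013B.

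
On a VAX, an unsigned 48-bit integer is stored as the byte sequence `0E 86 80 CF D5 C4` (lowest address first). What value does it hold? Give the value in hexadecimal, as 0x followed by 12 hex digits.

0xC4D5CF80860E

In little-endian order the low byte comes first in memory.
Reassemble most-significant byte first: C4 D5 CF 80 86 0E → 0xC4D5CF80860E.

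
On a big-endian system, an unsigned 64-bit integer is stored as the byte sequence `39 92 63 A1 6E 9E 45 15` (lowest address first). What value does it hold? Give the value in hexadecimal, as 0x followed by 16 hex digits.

0x399263A16E9E4515

In big-endian order the high byte comes first in memory.
The bytes are already most-significant first: 0x399263A16E9E4515.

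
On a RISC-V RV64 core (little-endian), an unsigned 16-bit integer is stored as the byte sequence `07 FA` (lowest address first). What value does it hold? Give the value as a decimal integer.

Little-endian stores the least-significant byte at the lowest address.
Reassemble most-significant byte first: FA 07 → 0xFA07.
0xFA07 = 64007.

64007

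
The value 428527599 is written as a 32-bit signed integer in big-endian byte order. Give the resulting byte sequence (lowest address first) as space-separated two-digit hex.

428527599 in hexadecimal, padded to 32 bits, is 0x198ACFEF.
Split into bytes (most-significant first): 19 8A CF EF.
In big-endian order the high byte comes first in memory.
So the memory order matches the most-significant-first order: 19 8A CF EF.

19 8A CF EF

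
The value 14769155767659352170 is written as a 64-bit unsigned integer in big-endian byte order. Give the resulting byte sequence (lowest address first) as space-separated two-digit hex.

14769155767659352170 in hexadecimal, padded to 64 bits, is 0xCCF694EB9BBF506A.
Split into bytes (most-significant first): CC F6 94 EB 9B BF 50 6A.
In big-endian order the high byte comes first in memory.
So the memory order matches the most-significant-first order: CC F6 94 EB 9B BF 50 6A.

CC F6 94 EB 9B BF 50 6A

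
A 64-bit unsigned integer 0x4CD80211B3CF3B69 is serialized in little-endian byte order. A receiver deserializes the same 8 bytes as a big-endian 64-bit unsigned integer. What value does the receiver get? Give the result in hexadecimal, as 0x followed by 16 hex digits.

0x693BCFB31102D84C

Stored little-endian, the bytes at ascending addresses are 69 3B CF B3 11 02 D8 4C.
Read back as big-endian, the last byte is least significant, giving 0x693BCFB31102D84C.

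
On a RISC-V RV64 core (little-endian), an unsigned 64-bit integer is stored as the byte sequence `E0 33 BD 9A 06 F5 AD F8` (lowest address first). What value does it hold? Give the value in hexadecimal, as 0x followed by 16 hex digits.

Little-endian: lowest address holds the least-significant byte.
Reassemble most-significant byte first: F8 AD F5 06 9A BD 33 E0 → 0xF8ADF5069ABD33E0.

0xF8ADF5069ABD33E0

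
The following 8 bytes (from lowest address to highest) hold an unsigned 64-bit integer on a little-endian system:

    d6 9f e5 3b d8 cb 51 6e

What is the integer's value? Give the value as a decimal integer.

Little-endian: lowest address holds the least-significant byte.
Reassemble most-significant byte first: 6E 51 CB D8 3B E5 9F D6 → 0x6E51CBD83BE59FD6.
0x6E51CBD83BE59FD6 = 7949358946863914966.

7949358946863914966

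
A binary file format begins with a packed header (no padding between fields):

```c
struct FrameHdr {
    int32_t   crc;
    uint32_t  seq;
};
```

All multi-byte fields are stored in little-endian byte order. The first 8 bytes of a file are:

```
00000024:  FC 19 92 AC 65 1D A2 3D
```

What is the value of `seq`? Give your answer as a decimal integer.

`seq` follows `crc` (4 bytes), so it starts at byte offset 4 and occupies 4 bytes.
Bytes at offsets 4..7: 65 1D A2 3D.
Little-endian: lowest address holds the least-significant byte.
Reassemble most-significant byte first: 3D A2 1D 65 → 0x3DA21D65.
0x3DA21D65 = 1034034533.

1034034533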